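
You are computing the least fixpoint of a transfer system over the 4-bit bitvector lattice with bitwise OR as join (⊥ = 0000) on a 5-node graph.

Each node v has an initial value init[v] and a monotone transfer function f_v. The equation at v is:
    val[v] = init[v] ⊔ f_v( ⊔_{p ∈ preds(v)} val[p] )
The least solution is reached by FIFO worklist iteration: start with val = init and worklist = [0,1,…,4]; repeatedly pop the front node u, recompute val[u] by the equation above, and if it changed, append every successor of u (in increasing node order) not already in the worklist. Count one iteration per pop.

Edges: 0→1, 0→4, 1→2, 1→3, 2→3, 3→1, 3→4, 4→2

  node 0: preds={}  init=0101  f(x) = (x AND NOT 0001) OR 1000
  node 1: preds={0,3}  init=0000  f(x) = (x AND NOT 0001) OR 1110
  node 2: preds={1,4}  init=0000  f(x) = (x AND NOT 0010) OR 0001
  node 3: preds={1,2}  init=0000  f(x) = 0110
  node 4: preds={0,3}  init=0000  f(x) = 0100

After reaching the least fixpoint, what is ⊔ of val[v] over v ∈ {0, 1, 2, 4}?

1111

Worklist (7 pops):
  #1 pop 0: in=0000 → 1101 (was 0101); enqueue []
  #2 pop 1: in=1101 → 1110 (was 0000); enqueue []
  #3 pop 2: in=1110 → 1101 (was 0000); enqueue []
  #4 pop 3: in=1111 → 0110 (was 0000); enqueue [1]
  #5 pop 4: in=1111 → 0100 (was 0000); enqueue [2]
  #6 pop 1: in=1111 → 1110 (no change)
  #7 pop 2: in=1110 → 1101 (no change)

Fixpoint:
  val[0] = 1101
  val[1] = 1110
  val[2] = 1101
  val[3] = 0110
  val[4] = 0100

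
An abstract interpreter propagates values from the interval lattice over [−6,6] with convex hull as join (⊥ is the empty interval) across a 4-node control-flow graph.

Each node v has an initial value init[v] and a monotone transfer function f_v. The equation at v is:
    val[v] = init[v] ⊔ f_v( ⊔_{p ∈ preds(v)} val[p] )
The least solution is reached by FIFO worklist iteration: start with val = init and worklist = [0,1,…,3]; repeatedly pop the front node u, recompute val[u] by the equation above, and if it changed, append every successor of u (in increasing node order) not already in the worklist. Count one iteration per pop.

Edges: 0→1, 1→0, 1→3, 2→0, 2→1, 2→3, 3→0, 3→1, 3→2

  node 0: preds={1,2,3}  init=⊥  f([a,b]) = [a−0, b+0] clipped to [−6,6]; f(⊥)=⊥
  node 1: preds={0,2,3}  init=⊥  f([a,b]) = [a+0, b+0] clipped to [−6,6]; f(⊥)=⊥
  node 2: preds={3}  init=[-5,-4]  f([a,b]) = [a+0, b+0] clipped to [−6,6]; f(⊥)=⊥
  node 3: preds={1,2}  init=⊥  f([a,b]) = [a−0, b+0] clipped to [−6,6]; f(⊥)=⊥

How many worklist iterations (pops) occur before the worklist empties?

Worklist (7 pops):
  #1 pop 0: in=[-5,-4] → [-5,-4] (was ⊥); enqueue []
  #2 pop 1: in=[-5,-4] → [-5,-4] (was ⊥); enqueue [0]
  #3 pop 2: in=⊥ → [-5,-4] (no change)
  #4 pop 3: in=[-5,-4] → [-5,-4] (was ⊥); enqueue [1,2]
  #5 pop 0: in=[-5,-4] → [-5,-4] (no change)
  #6 pop 1: in=[-5,-4] → [-5,-4] (no change)
  #7 pop 2: in=[-5,-4] → [-5,-4] (no change)

Fixpoint:
  val[0] = [-5,-4]
  val[1] = [-5,-4]
  val[2] = [-5,-4]
  val[3] = [-5,-4]

7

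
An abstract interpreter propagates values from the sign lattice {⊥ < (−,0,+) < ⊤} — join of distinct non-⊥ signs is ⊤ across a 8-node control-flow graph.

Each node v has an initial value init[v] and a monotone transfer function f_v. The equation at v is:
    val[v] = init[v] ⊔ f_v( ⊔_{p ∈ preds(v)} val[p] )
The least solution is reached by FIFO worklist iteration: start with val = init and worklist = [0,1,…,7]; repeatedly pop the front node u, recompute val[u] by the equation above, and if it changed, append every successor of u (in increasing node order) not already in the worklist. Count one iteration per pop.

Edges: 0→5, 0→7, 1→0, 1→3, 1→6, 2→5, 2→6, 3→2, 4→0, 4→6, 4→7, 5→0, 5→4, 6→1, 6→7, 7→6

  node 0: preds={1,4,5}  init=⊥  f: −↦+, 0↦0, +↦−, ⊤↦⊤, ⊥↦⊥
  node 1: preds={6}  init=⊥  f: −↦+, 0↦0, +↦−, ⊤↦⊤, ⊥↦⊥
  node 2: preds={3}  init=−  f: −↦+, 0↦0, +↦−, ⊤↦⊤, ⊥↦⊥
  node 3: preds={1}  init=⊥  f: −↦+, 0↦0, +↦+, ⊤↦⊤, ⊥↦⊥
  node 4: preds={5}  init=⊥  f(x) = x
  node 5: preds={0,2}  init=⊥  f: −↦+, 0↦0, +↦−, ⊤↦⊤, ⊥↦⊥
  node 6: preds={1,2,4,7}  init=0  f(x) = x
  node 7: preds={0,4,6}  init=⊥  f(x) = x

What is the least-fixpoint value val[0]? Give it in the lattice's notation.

Worklist (22 pops):
  #1 pop 0: in=⊥ → ⊥ (no change)
  #2 pop 1: in=0 → 0 (was ⊥); enqueue [0]
  #3 pop 2: in=⊥ → − (no change)
  #4 pop 3: in=0 → 0 (was ⊥); enqueue [2]
  #5 pop 4: in=⊥ → ⊥ (no change)
  #6 pop 5: in=− → + (was ⊥); enqueue [4]
  #7 pop 6: in=⊤ → ⊤ (was 0); enqueue [1]
  #8 pop 7: in=⊤ → ⊤ (was ⊥); enqueue [6]
  #9 pop 0: in=⊤ → ⊤ (was ⊥); enqueue [5,7]
  #10 pop 2: in=0 → ⊤ (was −); enqueue []
  #11 pop 4: in=+ → + (was ⊥); enqueue [0]
  #12 pop 1: in=⊤ → ⊤ (was 0); enqueue [3]
  #13 pop 6: in=⊤ → ⊤ (no change)
  #14 pop 5: in=⊤ → ⊤ (was +); enqueue [4]
  #15 pop 7: in=⊤ → ⊤ (no change)
  #16 pop 0: in=⊤ → ⊤ (no change)
  #17 pop 3: in=⊤ → ⊤ (was 0); enqueue [2]
  #18 pop 4: in=⊤ → ⊤ (was +); enqueue [0,6,7]
  #19 pop 2: in=⊤ → ⊤ (no change)
  #20 pop 0: in=⊤ → ⊤ (no change)
  #21 pop 6: in=⊤ → ⊤ (no change)
  #22 pop 7: in=⊤ → ⊤ (no change)

Fixpoint:
  val[0] = ⊤
  val[1] = ⊤
  val[2] = ⊤
  val[3] = ⊤
  val[4] = ⊤
  val[5] = ⊤
  val[6] = ⊤
  val[7] = ⊤

⊤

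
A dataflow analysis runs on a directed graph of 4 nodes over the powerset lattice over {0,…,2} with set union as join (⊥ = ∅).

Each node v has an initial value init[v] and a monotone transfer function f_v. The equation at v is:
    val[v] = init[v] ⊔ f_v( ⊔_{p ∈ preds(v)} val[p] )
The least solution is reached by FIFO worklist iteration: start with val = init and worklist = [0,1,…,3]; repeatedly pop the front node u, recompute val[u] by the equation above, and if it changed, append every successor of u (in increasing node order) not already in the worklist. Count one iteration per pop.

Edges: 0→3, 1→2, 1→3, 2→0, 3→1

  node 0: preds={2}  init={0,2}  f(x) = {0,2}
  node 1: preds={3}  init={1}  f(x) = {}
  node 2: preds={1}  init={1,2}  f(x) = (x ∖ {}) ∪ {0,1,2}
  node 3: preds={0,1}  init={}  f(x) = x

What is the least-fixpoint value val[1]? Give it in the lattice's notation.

Iteration log — 6 steps:
  step 1. node 0  ⊔preds={1,2}  new={0,2}  stable
  step 2. node 1  ⊔preds={}  new={1}  stable
  step 3. node 2  ⊔preds={1}  new={0,1,2}  old={1,2}  +wl: 0
  step 4. node 3  ⊔preds={0,1,2}  new={0,1,2}  old={}  +wl: 1
  step 5. node 0  ⊔preds={0,1,2}  new={0,2}  stable
  step 6. node 1  ⊔preds={0,1,2}  new={1}  stable

Least fixpoint reached:
  node 0: {0,2}
  node 1: {1}
  node 2: {0,1,2}
  node 3: {0,1,2}

{1}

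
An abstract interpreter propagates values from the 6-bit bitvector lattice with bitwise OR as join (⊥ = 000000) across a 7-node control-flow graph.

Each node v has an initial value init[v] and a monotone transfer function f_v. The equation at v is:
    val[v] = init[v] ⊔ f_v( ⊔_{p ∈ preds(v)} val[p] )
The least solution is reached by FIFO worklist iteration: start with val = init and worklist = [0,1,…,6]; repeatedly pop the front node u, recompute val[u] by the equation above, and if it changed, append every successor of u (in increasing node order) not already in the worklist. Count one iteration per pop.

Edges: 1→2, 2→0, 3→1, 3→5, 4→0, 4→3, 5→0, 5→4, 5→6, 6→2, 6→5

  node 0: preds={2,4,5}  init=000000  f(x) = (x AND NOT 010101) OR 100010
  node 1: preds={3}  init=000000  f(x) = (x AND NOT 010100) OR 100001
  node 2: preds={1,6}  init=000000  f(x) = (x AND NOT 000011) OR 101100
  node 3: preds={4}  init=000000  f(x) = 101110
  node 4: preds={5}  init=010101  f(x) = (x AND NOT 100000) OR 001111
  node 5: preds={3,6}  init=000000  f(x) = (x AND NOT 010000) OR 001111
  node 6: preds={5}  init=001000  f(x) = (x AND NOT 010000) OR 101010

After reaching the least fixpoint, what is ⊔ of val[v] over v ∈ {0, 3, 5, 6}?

101111

Iteration log — 13 steps:
  step 1. node 0  ⊔preds=010101  new=100010  old=000000  +wl: 
  step 2. node 1  ⊔preds=000000  new=100001  old=000000  +wl: 
  step 3. node 2  ⊔preds=101001  new=101100  old=000000  +wl: 0
  step 4. node 3  ⊔preds=010101  new=101110  old=000000  +wl: 1
  step 5. node 4  ⊔preds=000000  new=011111  old=010101  +wl: 3
  step 6. node 5  ⊔preds=101110  new=101111  old=000000  +wl: 4
  step 7. node 6  ⊔preds=101111  new=101111  old=001000  +wl: 2,5
  step 8. node 0  ⊔preds=111111  new=101010  old=100010  +wl: 
  step 9. node 1  ⊔preds=101110  new=101011  old=100001  +wl: 
  step 10. node 3  ⊔preds=011111  new=101110  stable
  step 11. node 4  ⊔preds=101111  new=011111  stable
  step 12. node 2  ⊔preds=101111  new=101100  stable
  step 13. node 5  ⊔preds=101111  new=101111  stable

Least fixpoint reached:
  node 0: 101010
  node 1: 101011
  node 2: 101100
  node 3: 101110
  node 4: 011111
  node 5: 101111
  node 6: 101111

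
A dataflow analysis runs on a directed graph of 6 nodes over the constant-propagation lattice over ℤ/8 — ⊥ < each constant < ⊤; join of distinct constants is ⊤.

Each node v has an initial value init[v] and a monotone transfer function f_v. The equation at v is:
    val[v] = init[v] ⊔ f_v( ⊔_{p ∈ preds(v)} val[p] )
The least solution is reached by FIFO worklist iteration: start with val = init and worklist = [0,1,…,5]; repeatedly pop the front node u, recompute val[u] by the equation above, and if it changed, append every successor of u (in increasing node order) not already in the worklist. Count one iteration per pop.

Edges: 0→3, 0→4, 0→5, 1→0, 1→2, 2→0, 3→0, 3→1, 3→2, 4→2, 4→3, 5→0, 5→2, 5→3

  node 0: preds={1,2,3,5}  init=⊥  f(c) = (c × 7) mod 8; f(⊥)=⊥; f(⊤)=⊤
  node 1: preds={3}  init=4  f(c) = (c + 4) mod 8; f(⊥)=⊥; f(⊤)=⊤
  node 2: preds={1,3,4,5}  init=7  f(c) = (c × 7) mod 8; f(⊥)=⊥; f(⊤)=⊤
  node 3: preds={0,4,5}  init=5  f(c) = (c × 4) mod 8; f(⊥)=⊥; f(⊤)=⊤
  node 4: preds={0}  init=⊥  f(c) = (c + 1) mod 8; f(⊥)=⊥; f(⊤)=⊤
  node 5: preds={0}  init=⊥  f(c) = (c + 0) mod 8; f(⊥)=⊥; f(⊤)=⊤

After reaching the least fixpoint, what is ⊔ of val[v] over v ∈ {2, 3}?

⊤

Iteration log — 10 steps:
  step 1. node 0  ⊔preds=⊤  new=⊤  old=⊥  +wl: 
  step 2. node 1  ⊔preds=5  new=⊤  old=4  +wl: 0
  step 3. node 2  ⊔preds=⊤  new=⊤  old=7  +wl: 
  step 4. node 3  ⊔preds=⊤  new=⊤  old=5  +wl: 1,2
  step 5. node 4  ⊔preds=⊤  new=⊤  old=⊥  +wl: 3
  step 6. node 5  ⊔preds=⊤  new=⊤  old=⊥  +wl: 
  step 7. node 0  ⊔preds=⊤  new=⊤  stable
  step 8. node 1  ⊔preds=⊤  new=⊤  stable
  step 9. node 2  ⊔preds=⊤  new=⊤  stable
  step 10. node 3  ⊔preds=⊤  new=⊤  stable

Least fixpoint reached:
  node 0: ⊤
  node 1: ⊤
  node 2: ⊤
  node 3: ⊤
  node 4: ⊤
  node 5: ⊤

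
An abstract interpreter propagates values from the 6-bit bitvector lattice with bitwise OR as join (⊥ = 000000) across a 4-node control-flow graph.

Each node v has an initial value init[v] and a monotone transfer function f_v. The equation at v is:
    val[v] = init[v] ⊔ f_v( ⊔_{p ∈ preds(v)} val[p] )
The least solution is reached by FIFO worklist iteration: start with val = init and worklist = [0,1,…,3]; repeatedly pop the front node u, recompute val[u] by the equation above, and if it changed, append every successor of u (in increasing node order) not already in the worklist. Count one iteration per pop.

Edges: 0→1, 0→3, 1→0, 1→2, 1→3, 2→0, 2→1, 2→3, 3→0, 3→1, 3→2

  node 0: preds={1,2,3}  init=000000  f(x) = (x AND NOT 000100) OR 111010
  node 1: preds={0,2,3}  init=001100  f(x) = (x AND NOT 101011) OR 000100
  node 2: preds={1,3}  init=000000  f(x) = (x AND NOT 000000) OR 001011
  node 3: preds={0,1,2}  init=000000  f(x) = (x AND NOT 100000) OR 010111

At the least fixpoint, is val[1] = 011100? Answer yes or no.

Worklist (8 pops):
  #1 pop 0: in=001100 → 111010 (was 000000); enqueue []
  #2 pop 1: in=111010 → 011100 (was 001100); enqueue [0]
  #3 pop 2: in=011100 → 011111 (was 000000); enqueue [1]
  #4 pop 3: in=111111 → 011111 (was 000000); enqueue [2]
  #5 pop 0: in=011111 → 111011 (was 111010); enqueue [3]
  #6 pop 1: in=111111 → 011100 (no change)
  #7 pop 2: in=011111 → 011111 (no change)
  #8 pop 3: in=111111 → 011111 (no change)

Fixpoint:
  val[0] = 111011
  val[1] = 011100
  val[2] = 011111
  val[3] = 011111

yes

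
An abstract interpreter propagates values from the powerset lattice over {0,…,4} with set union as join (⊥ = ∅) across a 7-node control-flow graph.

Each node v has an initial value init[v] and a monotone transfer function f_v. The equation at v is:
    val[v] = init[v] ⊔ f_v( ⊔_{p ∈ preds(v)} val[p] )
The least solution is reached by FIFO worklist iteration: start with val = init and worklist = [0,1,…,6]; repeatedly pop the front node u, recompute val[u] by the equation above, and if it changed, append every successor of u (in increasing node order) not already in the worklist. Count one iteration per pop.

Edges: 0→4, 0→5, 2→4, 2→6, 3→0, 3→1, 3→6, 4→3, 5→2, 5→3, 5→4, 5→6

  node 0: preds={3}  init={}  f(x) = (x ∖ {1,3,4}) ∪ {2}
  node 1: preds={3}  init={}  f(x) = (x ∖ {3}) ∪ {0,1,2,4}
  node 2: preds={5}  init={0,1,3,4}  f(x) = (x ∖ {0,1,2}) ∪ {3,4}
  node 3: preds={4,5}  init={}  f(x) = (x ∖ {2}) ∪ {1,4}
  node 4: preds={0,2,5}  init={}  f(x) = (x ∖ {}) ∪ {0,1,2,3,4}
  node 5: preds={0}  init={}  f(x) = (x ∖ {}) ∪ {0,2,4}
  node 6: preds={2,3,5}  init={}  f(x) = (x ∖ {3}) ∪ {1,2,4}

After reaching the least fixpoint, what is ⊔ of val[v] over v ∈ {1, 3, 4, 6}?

Iteration log — 17 steps:
  step 1. node 0  ⊔preds={}  new={2}  old={}  +wl: 
  step 2. node 1  ⊔preds={}  new={0,1,2,4}  old={}  +wl: 
  step 3. node 2  ⊔preds={}  new={0,1,3,4}  stable
  step 4. node 3  ⊔preds={}  new={1,4}  old={}  +wl: 0,1
  step 5. node 4  ⊔preds={0,1,2,3,4}  new={0,1,2,3,4}  old={}  +wl: 3
  step 6. node 5  ⊔preds={2}  new={0,2,4}  old={}  +wl: 2,4
  step 7. node 6  ⊔preds={0,1,2,3,4}  new={0,1,2,4}  old={}  +wl: 
  step 8. node 0  ⊔preds={1,4}  new={2}  stable
  step 9. node 1  ⊔preds={1,4}  new={0,1,2,4}  stable
  step 10. node 3  ⊔preds={0,1,2,3,4}  new={0,1,3,4}  old={1,4}  +wl: 0,1,6
  step 11. node 2  ⊔preds={0,2,4}  new={0,1,3,4}  stable
  step 12. node 4  ⊔preds={0,1,2,3,4}  new={0,1,2,3,4}  stable
  step 13. node 0  ⊔preds={0,1,3,4}  new={0,2}  old={2}  +wl: 4,5
  step 14. node 1  ⊔preds={0,1,3,4}  new={0,1,2,4}  stable
  step 15. node 6  ⊔preds={0,1,2,3,4}  new={0,1,2,4}  stable
  step 16. node 4  ⊔preds={0,1,2,3,4}  new={0,1,2,3,4}  stable
  step 17. node 5  ⊔preds={0,2}  new={0,2,4}  stable

Least fixpoint reached:
  node 0: {0,2}
  node 1: {0,1,2,4}
  node 2: {0,1,3,4}
  node 3: {0,1,3,4}
  node 4: {0,1,2,3,4}
  node 5: {0,2,4}
  node 6: {0,1,2,4}

{0,1,2,3,4}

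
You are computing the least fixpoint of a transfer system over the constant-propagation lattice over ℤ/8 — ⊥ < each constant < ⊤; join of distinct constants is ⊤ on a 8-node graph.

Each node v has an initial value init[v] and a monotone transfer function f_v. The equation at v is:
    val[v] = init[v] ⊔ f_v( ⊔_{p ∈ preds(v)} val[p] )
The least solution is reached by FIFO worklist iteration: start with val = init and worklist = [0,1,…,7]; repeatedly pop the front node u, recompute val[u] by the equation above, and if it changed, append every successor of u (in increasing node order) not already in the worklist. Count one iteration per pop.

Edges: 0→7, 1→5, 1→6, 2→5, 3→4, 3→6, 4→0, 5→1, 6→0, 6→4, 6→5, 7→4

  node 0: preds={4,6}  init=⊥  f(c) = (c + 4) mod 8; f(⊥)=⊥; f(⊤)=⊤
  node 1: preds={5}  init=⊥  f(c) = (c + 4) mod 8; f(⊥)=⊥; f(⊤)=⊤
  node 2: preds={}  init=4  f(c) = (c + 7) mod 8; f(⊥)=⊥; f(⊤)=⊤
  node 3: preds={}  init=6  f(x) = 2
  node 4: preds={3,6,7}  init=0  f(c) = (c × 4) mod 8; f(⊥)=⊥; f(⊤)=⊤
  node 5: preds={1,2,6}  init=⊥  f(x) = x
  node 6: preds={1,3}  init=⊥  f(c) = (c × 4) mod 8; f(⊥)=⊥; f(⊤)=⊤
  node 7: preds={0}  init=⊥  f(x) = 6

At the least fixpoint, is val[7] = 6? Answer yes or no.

Trace (17 dequeues):
  [1] u=0 | in 0 | out 4 | prev ⊥ | push {}
  [2] u=1 | in ⊥ | out ⊥ | ==
  [3] u=2 | in ⊥ | out 4 | ==
  [4] u=3 | in ⊥ | out ⊤ | prev 6 | push {}
  [5] u=4 | in ⊤ | out ⊤ | prev 0 | push {0}
  [6] u=5 | in 4 | out 4 | prev ⊥ | push {1}
  [7] u=6 | in ⊤ | out ⊤ | prev ⊥ | push {4,5}
  [8] u=7 | in 4 | out 6 | prev ⊥ | push {}
  [9] u=0 | in ⊤ | out ⊤ | prev 4 | push {7}
  [10] u=1 | in 4 | out 0 | prev ⊥ | push {6}
  [11] u=4 | in ⊤ | out ⊤ | ==
  [12] u=5 | in ⊤ | out ⊤ | prev 4 | push {1}
  [13] u=7 | in ⊤ | out 6 | ==
  [14] u=6 | in ⊤ | out ⊤ | ==
  [15] u=1 | in ⊤ | out ⊤ | prev 0 | push {5,6}
  [16] u=5 | in ⊤ | out ⊤ | ==
  [17] u=6 | in ⊤ | out ⊤ | ==

Converged values:
  [0] ⊤
  [1] ⊤
  [2] 4
  [3] ⊤
  [4] ⊤
  [5] ⊤
  [6] ⊤
  [7] 6

yes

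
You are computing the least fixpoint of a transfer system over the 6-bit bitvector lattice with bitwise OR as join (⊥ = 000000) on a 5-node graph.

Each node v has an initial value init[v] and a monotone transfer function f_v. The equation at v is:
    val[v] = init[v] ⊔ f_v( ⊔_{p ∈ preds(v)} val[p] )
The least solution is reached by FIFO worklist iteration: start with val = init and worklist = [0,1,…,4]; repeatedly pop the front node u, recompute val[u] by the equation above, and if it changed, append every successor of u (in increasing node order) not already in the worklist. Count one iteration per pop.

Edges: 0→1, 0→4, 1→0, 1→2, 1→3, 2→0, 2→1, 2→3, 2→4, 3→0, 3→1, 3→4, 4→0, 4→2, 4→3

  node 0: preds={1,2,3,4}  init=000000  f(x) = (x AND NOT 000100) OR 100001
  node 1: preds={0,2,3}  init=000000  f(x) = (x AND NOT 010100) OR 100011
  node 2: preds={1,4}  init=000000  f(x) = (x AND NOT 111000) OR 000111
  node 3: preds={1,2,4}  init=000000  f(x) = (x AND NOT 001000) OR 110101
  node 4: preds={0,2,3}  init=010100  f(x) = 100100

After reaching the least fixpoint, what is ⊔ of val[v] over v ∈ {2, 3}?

Iteration log — 10 steps:
  step 1. node 0  ⊔preds=010100  new=110001  old=000000  +wl: 
  step 2. node 1  ⊔preds=110001  new=100011  old=000000  +wl: 0
  step 3. node 2  ⊔preds=110111  new=000111  old=000000  +wl: 1
  step 4. node 3  ⊔preds=110111  new=110111  old=000000  +wl: 
  step 5. node 4  ⊔preds=110111  new=110100  old=010100  +wl: 2,3
  step 6. node 0  ⊔preds=110111  new=110011  old=110001  +wl: 4
  step 7. node 1  ⊔preds=110111  new=100011  stable
  step 8. node 2  ⊔preds=110111  new=000111  stable
  step 9. node 3  ⊔preds=110111  new=110111  stable
  step 10. node 4  ⊔preds=110111  new=110100  stable

Least fixpoint reached:
  node 0: 110011
  node 1: 100011
  node 2: 000111
  node 3: 110111
  node 4: 110100

110111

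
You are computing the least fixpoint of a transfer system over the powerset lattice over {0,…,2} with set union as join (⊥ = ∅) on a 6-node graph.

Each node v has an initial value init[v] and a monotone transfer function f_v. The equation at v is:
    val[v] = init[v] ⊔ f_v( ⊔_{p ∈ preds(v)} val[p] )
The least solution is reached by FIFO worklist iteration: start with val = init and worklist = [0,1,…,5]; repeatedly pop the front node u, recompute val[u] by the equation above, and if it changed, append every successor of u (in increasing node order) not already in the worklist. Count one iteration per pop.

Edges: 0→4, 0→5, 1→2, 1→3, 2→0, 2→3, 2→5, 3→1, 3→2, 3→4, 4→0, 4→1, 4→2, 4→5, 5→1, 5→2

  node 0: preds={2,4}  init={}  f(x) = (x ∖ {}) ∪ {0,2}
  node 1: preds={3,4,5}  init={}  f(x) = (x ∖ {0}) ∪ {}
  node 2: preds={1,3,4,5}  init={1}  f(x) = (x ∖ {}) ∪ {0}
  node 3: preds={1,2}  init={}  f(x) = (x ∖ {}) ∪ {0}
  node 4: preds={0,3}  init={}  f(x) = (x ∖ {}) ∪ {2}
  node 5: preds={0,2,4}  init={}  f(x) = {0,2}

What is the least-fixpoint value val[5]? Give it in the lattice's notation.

Trace (15 dequeues):
  [1] u=0 | in {1} | out {0,1,2} | prev {} | push {}
  [2] u=1 | in {} | out {} | ==
  [3] u=2 | in {} | out {0,1} | prev {1} | push {0}
  [4] u=3 | in {0,1} | out {0,1} | prev {} | push {1,2}
  [5] u=4 | in {0,1,2} | out {0,1,2} | prev {} | push {}
  [6] u=5 | in {0,1,2} | out {0,2} | prev {} | push {}
  [7] u=0 | in {0,1,2} | out {0,1,2} | ==
  [8] u=1 | in {0,1,2} | out {1,2} | prev {} | push {3}
  [9] u=2 | in {0,1,2} | out {0,1,2} | prev {0,1} | push {0,5}
  [10] u=3 | in {0,1,2} | out {0,1,2} | prev {0,1} | push {1,2,4}
  [11] u=0 | in {0,1,2} | out {0,1,2} | ==
  [12] u=5 | in {0,1,2} | out {0,2} | ==
  [13] u=1 | in {0,1,2} | out {1,2} | ==
  [14] u=2 | in {0,1,2} | out {0,1,2} | ==
  [15] u=4 | in {0,1,2} | out {0,1,2} | ==

Converged values:
  [0] {0,1,2}
  [1] {1,2}
  [2] {0,1,2}
  [3] {0,1,2}
  [4] {0,1,2}
  [5] {0,2}

{0,2}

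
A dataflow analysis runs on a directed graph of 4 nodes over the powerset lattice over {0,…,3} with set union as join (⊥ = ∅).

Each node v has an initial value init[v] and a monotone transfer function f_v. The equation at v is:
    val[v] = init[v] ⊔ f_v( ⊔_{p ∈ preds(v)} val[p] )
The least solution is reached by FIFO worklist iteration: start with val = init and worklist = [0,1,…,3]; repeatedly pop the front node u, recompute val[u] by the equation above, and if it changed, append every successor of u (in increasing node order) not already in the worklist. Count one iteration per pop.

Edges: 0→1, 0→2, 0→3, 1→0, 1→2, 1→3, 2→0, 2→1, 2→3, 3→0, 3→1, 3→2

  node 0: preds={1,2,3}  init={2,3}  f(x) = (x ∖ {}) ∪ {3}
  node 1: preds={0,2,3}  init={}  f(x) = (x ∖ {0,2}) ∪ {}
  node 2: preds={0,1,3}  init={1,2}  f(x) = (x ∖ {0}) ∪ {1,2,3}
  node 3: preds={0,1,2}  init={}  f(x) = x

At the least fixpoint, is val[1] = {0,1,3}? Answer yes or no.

no

Trace (7 dequeues):
  [1] u=0 | in {1,2} | out {1,2,3} | prev {2,3} | push {}
  [2] u=1 | in {1,2,3} | out {1,3} | prev {} | push {0}
  [3] u=2 | in {1,2,3} | out {1,2,3} | prev {1,2} | push {1}
  [4] u=3 | in {1,2,3} | out {1,2,3} | prev {} | push {2}
  [5] u=0 | in {1,2,3} | out {1,2,3} | ==
  [6] u=1 | in {1,2,3} | out {1,3} | ==
  [7] u=2 | in {1,2,3} | out {1,2,3} | ==

Converged values:
  [0] {1,2,3}
  [1] {1,3}
  [2] {1,2,3}
  [3] {1,2,3}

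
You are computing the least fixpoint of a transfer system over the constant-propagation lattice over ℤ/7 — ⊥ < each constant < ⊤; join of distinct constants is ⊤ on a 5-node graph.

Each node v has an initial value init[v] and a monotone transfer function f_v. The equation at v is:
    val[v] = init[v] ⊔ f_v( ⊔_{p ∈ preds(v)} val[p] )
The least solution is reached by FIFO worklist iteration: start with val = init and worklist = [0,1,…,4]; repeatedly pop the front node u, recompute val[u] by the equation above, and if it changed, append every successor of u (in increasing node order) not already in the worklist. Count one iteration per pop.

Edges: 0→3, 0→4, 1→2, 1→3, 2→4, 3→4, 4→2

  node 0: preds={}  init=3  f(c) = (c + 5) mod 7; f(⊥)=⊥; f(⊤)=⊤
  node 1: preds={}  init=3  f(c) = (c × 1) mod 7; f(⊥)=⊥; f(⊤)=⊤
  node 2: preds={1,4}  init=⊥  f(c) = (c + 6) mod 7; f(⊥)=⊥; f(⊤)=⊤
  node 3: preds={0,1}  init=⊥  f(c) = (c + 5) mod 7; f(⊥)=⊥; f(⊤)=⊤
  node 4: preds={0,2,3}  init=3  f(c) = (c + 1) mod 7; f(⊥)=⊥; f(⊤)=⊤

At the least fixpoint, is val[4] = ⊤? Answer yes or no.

yes

Worklist (7 pops):
  #1 pop 0: in=⊥ → 3 (no change)
  #2 pop 1: in=⊥ → 3 (no change)
  #3 pop 2: in=3 → 2 (was ⊥); enqueue []
  #4 pop 3: in=3 → 1 (was ⊥); enqueue []
  #5 pop 4: in=⊤ → ⊤ (was 3); enqueue [2]
  #6 pop 2: in=⊤ → ⊤ (was 2); enqueue [4]
  #7 pop 4: in=⊤ → ⊤ (no change)

Fixpoint:
  val[0] = 3
  val[1] = 3
  val[2] = ⊤
  val[3] = 1
  val[4] = ⊤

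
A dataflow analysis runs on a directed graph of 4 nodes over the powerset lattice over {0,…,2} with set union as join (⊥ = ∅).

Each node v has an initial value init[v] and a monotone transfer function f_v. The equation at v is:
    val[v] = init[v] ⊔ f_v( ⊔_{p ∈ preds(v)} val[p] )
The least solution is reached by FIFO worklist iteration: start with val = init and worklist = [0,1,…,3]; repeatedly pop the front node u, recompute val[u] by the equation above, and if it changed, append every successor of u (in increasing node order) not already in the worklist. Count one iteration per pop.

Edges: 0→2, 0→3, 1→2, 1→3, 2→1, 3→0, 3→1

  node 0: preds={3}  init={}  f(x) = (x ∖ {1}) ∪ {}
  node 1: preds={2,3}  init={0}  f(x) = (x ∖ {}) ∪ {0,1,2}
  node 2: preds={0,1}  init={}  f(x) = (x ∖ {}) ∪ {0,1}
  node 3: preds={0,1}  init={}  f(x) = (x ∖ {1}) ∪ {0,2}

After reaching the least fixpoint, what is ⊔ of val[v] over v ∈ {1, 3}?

{0,1,2}

Iteration log — 8 steps:
  step 1. node 0  ⊔preds={}  new={}  stable
  step 2. node 1  ⊔preds={}  new={0,1,2}  old={0}  +wl: 
  step 3. node 2  ⊔preds={0,1,2}  new={0,1,2}  old={}  +wl: 1
  step 4. node 3  ⊔preds={0,1,2}  new={0,2}  old={}  +wl: 0
  step 5. node 1  ⊔preds={0,1,2}  new={0,1,2}  stable
  step 6. node 0  ⊔preds={0,2}  new={0,2}  old={}  +wl: 2,3
  step 7. node 2  ⊔preds={0,1,2}  new={0,1,2}  stable
  step 8. node 3  ⊔preds={0,1,2}  new={0,2}  stable

Least fixpoint reached:
  node 0: {0,2}
  node 1: {0,1,2}
  node 2: {0,1,2}
  node 3: {0,2}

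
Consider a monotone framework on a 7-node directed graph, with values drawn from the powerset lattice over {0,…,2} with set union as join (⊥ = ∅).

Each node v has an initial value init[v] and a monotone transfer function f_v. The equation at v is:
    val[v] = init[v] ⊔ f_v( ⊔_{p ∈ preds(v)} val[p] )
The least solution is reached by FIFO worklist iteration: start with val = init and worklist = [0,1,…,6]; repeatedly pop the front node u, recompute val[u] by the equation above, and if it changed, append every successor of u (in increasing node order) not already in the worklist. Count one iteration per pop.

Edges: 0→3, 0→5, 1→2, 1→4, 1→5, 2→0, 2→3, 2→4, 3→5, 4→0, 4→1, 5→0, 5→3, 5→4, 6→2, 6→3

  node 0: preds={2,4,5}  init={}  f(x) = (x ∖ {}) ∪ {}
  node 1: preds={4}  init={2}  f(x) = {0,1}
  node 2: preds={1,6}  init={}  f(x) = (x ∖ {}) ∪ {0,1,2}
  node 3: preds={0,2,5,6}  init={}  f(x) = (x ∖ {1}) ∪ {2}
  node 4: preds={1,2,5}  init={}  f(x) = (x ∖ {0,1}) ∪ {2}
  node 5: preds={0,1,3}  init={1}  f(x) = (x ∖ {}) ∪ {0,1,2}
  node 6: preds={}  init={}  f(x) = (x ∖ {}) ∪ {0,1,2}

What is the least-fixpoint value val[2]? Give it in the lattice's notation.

{0,1,2}

Iteration log — 13 steps:
  step 1. node 0  ⊔preds={1}  new={1}  old={}  +wl: 
  step 2. node 1  ⊔preds={}  new={0,1,2}  old={2}  +wl: 
  step 3. node 2  ⊔preds={0,1,2}  new={0,1,2}  old={}  +wl: 0
  step 4. node 3  ⊔preds={0,1,2}  new={0,2}  old={}  +wl: 
  step 5. node 4  ⊔preds={0,1,2}  new={2}  old={}  +wl: 1
  step 6. node 5  ⊔preds={0,1,2}  new={0,1,2}  old={1}  +wl: 3,4
  step 7. node 6  ⊔preds={}  new={0,1,2}  old={}  +wl: 2
  step 8. node 0  ⊔preds={0,1,2}  new={0,1,2}  old={1}  +wl: 5
  step 9. node 1  ⊔preds={2}  new={0,1,2}  stable
  step 10. node 3  ⊔preds={0,1,2}  new={0,2}  stable
  step 11. node 4  ⊔preds={0,1,2}  new={2}  stable
  step 12. node 2  ⊔preds={0,1,2}  new={0,1,2}  stable
  step 13. node 5  ⊔preds={0,1,2}  new={0,1,2}  stable

Least fixpoint reached:
  node 0: {0,1,2}
  node 1: {0,1,2}
  node 2: {0,1,2}
  node 3: {0,2}
  node 4: {2}
  node 5: {0,1,2}
  node 6: {0,1,2}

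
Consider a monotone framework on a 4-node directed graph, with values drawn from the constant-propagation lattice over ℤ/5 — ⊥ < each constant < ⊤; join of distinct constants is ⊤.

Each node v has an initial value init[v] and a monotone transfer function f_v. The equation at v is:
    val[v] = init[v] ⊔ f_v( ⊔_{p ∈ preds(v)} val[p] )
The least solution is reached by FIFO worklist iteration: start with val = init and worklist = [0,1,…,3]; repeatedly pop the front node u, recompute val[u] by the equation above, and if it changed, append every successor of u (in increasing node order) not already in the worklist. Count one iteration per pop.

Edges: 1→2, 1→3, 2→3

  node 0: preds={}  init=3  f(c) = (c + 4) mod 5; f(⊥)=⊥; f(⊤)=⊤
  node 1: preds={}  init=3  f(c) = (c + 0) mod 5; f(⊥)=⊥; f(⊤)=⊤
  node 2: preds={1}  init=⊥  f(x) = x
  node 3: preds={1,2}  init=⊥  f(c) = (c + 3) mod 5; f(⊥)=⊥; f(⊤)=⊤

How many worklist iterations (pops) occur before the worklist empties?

4

Trace (4 dequeues):
  [1] u=0 | in ⊥ | out 3 | ==
  [2] u=1 | in ⊥ | out 3 | ==
  [3] u=2 | in 3 | out 3 | prev ⊥ | push {}
  [4] u=3 | in 3 | out 1 | prev ⊥ | push {}

Converged values:
  [0] 3
  [1] 3
  [2] 3
  [3] 1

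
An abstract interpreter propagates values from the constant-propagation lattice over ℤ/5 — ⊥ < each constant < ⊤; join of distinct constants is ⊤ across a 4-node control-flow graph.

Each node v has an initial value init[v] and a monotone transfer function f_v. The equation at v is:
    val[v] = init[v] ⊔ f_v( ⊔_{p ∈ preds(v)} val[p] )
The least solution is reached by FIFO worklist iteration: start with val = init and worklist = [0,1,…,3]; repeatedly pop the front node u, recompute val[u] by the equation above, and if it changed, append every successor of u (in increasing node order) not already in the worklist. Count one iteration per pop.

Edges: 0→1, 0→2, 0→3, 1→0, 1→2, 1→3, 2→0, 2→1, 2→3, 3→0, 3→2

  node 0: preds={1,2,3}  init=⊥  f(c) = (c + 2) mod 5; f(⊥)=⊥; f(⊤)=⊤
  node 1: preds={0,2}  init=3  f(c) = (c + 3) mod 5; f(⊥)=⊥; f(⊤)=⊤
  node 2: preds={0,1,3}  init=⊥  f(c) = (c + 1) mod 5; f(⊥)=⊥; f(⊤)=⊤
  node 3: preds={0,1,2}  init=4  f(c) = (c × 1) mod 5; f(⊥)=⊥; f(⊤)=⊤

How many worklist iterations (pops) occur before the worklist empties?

Trace (7 dequeues):
  [1] u=0 | in ⊤ | out ⊤ | prev ⊥ | push {}
  [2] u=1 | in ⊤ | out ⊤ | prev 3 | push {0}
  [3] u=2 | in ⊤ | out ⊤ | prev ⊥ | push {1}
  [4] u=3 | in ⊤ | out ⊤ | prev 4 | push {2}
  [5] u=0 | in ⊤ | out ⊤ | ==
  [6] u=1 | in ⊤ | out ⊤ | ==
  [7] u=2 | in ⊤ | out ⊤ | ==

Converged values:
  [0] ⊤
  [1] ⊤
  [2] ⊤
  [3] ⊤

7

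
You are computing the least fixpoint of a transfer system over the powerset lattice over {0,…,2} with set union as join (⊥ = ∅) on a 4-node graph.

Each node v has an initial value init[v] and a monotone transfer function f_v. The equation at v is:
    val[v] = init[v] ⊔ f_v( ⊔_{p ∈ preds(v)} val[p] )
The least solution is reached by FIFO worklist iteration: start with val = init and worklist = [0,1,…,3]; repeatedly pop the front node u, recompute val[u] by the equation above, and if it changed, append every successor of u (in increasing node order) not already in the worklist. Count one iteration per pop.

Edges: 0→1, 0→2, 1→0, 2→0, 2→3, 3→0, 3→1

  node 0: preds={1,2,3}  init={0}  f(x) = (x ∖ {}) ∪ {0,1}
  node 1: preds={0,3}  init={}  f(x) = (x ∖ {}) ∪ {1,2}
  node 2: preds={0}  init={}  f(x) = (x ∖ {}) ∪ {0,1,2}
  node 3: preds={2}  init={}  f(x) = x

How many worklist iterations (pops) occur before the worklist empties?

7

Iteration log — 7 steps:
  step 1. node 0  ⊔preds={}  new={0,1}  old={0}  +wl: 
  step 2. node 1  ⊔preds={0,1}  new={0,1,2}  old={}  +wl: 0
  step 3. node 2  ⊔preds={0,1}  new={0,1,2}  old={}  +wl: 
  step 4. node 3  ⊔preds={0,1,2}  new={0,1,2}  old={}  +wl: 1
  step 5. node 0  ⊔preds={0,1,2}  new={0,1,2}  old={0,1}  +wl: 2
  step 6. node 1  ⊔preds={0,1,2}  new={0,1,2}  stable
  step 7. node 2  ⊔preds={0,1,2}  new={0,1,2}  stable

Least fixpoint reached:
  node 0: {0,1,2}
  node 1: {0,1,2}
  node 2: {0,1,2}
  node 3: {0,1,2}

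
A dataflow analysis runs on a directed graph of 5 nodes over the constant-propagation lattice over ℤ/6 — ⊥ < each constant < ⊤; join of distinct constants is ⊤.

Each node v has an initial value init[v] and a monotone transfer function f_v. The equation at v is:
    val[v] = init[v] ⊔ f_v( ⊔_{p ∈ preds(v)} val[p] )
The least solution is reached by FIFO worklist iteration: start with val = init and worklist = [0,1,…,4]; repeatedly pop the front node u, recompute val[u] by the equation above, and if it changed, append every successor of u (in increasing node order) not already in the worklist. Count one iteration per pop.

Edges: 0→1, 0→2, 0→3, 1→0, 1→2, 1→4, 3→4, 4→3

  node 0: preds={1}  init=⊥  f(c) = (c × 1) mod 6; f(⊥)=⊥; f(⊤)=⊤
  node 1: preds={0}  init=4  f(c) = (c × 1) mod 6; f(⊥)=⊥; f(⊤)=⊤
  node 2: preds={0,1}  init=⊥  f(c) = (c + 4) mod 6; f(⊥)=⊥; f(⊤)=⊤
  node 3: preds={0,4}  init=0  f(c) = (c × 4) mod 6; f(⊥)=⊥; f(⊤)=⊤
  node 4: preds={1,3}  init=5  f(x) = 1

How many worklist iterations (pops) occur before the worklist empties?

Worklist (6 pops):
  #1 pop 0: in=4 → 4 (was ⊥); enqueue []
  #2 pop 1: in=4 → 4 (no change)
  #3 pop 2: in=4 → 2 (was ⊥); enqueue []
  #4 pop 3: in=⊤ → ⊤ (was 0); enqueue []
  #5 pop 4: in=⊤ → ⊤ (was 5); enqueue [3]
  #6 pop 3: in=⊤ → ⊤ (no change)

Fixpoint:
  val[0] = 4
  val[1] = 4
  val[2] = 2
  val[3] = ⊤
  val[4] = ⊤

6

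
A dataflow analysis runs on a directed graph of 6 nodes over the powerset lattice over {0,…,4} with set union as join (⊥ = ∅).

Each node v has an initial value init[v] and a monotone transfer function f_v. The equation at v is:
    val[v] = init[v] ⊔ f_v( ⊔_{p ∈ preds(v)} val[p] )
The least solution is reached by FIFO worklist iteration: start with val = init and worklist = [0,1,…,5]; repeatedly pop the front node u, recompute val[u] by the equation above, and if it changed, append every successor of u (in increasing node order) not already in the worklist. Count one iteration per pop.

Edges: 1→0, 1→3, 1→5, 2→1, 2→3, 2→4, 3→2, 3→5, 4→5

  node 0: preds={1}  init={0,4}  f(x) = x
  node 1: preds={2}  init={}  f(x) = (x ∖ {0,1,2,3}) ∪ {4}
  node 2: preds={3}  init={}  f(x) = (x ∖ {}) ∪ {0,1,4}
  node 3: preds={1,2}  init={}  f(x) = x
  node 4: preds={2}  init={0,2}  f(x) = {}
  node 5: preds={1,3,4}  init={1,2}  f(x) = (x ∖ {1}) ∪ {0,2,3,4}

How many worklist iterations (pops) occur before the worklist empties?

Worklist (9 pops):
  #1 pop 0: in={} → {0,4} (no change)
  #2 pop 1: in={} → {4} (was {}); enqueue [0]
  #3 pop 2: in={} → {0,1,4} (was {}); enqueue [1]
  #4 pop 3: in={0,1,4} → {0,1,4} (was {}); enqueue [2]
  #5 pop 4: in={0,1,4} → {0,2} (no change)
  #6 pop 5: in={0,1,2,4} → {0,1,2,3,4} (was {1,2}); enqueue []
  #7 pop 0: in={4} → {0,4} (no change)
  #8 pop 1: in={0,1,4} → {4} (no change)
  #9 pop 2: in={0,1,4} → {0,1,4} (no change)

Fixpoint:
  val[0] = {0,4}
  val[1] = {4}
  val[2] = {0,1,4}
  val[3] = {0,1,4}
  val[4] = {0,2}
  val[5] = {0,1,2,3,4}

9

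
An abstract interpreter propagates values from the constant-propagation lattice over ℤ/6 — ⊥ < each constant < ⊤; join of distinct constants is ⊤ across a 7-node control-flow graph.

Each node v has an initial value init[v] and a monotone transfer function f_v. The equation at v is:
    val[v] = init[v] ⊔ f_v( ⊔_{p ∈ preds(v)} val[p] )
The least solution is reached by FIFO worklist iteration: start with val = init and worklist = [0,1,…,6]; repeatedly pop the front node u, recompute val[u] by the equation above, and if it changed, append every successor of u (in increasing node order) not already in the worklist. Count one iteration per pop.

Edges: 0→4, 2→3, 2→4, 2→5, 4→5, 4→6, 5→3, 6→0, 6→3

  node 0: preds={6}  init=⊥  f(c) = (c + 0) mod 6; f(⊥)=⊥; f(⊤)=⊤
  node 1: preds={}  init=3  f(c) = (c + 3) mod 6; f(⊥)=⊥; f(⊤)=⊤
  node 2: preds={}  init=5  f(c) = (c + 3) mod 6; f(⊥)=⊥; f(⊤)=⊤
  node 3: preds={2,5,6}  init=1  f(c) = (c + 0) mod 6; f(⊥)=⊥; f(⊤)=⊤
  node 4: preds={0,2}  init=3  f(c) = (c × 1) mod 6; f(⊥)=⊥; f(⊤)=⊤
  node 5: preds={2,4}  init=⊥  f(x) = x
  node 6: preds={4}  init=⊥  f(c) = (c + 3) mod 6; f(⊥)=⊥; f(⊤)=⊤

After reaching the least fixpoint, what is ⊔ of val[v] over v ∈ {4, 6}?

⊤

Trace (10 dequeues):
  [1] u=0 | in ⊥ | out ⊥ | ==
  [2] u=1 | in ⊥ | out 3 | ==
  [3] u=2 | in ⊥ | out 5 | ==
  [4] u=3 | in 5 | out ⊤ | prev 1 | push {}
  [5] u=4 | in 5 | out ⊤ | prev 3 | push {}
  [6] u=5 | in ⊤ | out ⊤ | prev ⊥ | push {3}
  [7] u=6 | in ⊤ | out ⊤ | prev ⊥ | push {0}
  [8] u=3 | in ⊤ | out ⊤ | ==
  [9] u=0 | in ⊤ | out ⊤ | prev ⊥ | push {4}
  [10] u=4 | in ⊤ | out ⊤ | ==

Converged values:
  [0] ⊤
  [1] 3
  [2] 5
  [3] ⊤
  [4] ⊤
  [5] ⊤
  [6] ⊤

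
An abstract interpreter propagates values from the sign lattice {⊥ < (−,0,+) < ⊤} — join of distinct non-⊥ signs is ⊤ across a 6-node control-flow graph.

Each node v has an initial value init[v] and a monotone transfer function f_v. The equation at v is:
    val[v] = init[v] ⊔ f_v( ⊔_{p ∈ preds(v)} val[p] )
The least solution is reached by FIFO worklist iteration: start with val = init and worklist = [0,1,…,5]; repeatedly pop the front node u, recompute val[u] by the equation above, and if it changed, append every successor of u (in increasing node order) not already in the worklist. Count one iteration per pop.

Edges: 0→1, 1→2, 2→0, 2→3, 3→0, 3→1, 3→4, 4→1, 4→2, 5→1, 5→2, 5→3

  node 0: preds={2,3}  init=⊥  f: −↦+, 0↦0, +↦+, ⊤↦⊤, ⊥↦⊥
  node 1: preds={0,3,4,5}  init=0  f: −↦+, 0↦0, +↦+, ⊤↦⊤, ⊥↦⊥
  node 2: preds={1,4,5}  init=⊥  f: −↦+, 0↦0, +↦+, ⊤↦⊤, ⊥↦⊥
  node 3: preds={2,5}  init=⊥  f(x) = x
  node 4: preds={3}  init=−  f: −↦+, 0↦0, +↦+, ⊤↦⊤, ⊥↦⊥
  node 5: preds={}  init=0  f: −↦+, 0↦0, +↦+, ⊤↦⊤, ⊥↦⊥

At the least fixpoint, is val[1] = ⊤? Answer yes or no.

Worklist (9 pops):
  #1 pop 0: in=⊥ → ⊥ (no change)
  #2 pop 1: in=⊤ → ⊤ (was 0); enqueue []
  #3 pop 2: in=⊤ → ⊤ (was ⊥); enqueue [0]
  #4 pop 3: in=⊤ → ⊤ (was ⊥); enqueue [1]
  #5 pop 4: in=⊤ → ⊤ (was −); enqueue [2]
  #6 pop 5: in=⊥ → 0 (no change)
  #7 pop 0: in=⊤ → ⊤ (was ⊥); enqueue []
  #8 pop 1: in=⊤ → ⊤ (no change)
  #9 pop 2: in=⊤ → ⊤ (no change)

Fixpoint:
  val[0] = ⊤
  val[1] = ⊤
  val[2] = ⊤
  val[3] = ⊤
  val[4] = ⊤
  val[5] = 0

yes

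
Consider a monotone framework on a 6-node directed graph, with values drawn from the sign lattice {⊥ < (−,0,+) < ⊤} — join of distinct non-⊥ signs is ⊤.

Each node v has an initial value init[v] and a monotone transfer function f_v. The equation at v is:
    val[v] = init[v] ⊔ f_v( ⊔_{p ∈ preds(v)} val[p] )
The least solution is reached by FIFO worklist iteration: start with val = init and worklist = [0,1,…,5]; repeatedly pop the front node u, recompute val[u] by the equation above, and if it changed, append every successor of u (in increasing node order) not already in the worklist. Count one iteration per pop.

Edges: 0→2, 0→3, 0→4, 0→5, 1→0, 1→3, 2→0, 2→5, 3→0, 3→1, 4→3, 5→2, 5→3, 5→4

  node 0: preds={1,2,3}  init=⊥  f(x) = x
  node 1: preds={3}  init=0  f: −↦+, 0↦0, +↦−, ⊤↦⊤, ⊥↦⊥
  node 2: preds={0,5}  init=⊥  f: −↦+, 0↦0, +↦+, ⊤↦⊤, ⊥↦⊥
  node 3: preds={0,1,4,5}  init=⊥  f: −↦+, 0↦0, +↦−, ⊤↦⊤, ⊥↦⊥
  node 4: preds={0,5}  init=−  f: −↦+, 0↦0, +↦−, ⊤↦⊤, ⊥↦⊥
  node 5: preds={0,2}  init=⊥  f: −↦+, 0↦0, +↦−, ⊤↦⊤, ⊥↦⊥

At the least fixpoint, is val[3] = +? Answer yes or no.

no

Iteration log — 16 steps:
  step 1. node 0  ⊔preds=0  new=0  old=⊥  +wl: 
  step 2. node 1  ⊔preds=⊥  new=0  stable
  step 3. node 2  ⊔preds=0  new=0  old=⊥  +wl: 0
  step 4. node 3  ⊔preds=⊤  new=⊤  old=⊥  +wl: 1
  step 5. node 4  ⊔preds=0  new=⊤  old=−  +wl: 3
  step 6. node 5  ⊔preds=0  new=0  old=⊥  +wl: 2,4
  step 7. node 0  ⊔preds=⊤  new=⊤  old=0  +wl: 5
  step 8. node 1  ⊔preds=⊤  new=⊤  old=0  +wl: 0
  step 9. node 3  ⊔preds=⊤  new=⊤  stable
  step 10. node 2  ⊔preds=⊤  new=⊤  old=0  +wl: 
  step 11. node 4  ⊔preds=⊤  new=⊤  stable
  step 12. node 5  ⊔preds=⊤  new=⊤  old=0  +wl: 2,3,4
  step 13. node 0  ⊔preds=⊤  new=⊤  stable
  step 14. node 2  ⊔preds=⊤  new=⊤  stable
  step 15. node 3  ⊔preds=⊤  new=⊤  stable
  step 16. node 4  ⊔preds=⊤  new=⊤  stable

Least fixpoint reached:
  node 0: ⊤
  node 1: ⊤
  node 2: ⊤
  node 3: ⊤
  node 4: ⊤
  node 5: ⊤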